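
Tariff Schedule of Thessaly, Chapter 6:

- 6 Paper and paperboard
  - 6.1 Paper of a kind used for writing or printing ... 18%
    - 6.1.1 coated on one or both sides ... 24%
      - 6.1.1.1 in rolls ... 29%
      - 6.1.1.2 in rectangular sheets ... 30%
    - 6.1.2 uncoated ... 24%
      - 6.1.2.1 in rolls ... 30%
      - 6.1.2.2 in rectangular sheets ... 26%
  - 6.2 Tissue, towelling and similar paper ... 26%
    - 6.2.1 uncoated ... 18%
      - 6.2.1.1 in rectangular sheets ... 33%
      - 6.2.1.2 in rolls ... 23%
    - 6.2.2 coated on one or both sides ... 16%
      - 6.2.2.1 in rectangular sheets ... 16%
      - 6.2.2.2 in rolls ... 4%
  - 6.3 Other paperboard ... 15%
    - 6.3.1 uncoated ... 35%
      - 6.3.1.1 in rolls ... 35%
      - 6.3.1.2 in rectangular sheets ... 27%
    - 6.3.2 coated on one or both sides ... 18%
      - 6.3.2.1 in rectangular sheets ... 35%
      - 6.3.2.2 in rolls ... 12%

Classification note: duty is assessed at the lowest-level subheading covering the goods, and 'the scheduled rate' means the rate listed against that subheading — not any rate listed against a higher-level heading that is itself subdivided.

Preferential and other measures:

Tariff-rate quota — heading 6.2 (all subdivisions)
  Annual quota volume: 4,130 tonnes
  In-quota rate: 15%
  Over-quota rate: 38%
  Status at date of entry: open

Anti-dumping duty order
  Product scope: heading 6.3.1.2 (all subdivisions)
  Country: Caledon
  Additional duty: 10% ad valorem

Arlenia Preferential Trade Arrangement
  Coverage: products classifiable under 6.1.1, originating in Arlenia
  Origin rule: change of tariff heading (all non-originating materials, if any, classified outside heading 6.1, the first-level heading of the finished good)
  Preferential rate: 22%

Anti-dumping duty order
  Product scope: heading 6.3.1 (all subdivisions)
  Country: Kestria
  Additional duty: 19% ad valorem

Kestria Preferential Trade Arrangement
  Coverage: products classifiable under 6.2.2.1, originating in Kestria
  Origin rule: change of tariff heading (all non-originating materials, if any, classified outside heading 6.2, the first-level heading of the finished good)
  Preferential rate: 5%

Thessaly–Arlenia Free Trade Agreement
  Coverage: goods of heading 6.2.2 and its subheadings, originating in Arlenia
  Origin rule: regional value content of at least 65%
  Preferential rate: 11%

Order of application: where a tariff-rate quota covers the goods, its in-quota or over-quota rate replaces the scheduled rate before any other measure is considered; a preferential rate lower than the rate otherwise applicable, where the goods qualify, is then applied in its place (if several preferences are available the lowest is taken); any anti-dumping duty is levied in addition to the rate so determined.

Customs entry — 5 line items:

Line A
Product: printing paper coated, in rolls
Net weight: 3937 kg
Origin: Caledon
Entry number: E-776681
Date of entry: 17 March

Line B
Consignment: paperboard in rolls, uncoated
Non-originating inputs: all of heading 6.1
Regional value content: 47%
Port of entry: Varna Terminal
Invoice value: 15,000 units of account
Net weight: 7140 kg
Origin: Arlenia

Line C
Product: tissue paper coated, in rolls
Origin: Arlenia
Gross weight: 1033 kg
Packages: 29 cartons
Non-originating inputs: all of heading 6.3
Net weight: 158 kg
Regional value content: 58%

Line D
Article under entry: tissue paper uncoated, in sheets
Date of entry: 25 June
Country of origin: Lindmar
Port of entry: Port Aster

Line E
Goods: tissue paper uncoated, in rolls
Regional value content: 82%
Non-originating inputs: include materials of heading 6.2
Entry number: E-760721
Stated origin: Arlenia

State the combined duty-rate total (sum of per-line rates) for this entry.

109%

Line A: printing paper → 6.1; coated → 6.1.1; in rolls → 6.1.1.1. Scheduled 29%. No special measure applies. → 29%.
Line B: paperboard → 6.3; uncoated → 6.3.1; in rolls → 6.3.1.1. Scheduled 35%. Arlenia agreement on 6.1.1: 6.3.1.1 not covered; Arlenia agreement on 6.2.2: 6.3.1.1 not covered. → 35%.
Line C: tissue paper → 6.2; coated → 6.2.2; in rolls → 6.2.2.2. Scheduled 4%. quota on 6.2 open → in-quota 15%; Arlenia agreement on 6.1.1: 6.2.2.2 not covered; Arlenia agreement on 6.2.2: RVC < 65%. → 15%.
Line D: tissue paper → 6.2; uncoated → 6.2.1; in sheets → 6.2.1.1. Scheduled 33%. quota on 6.2 open → in-quota 15%. → 15%.
Line E: tissue paper → 6.2; uncoated → 6.2.1; in rolls → 6.2.1.2. Scheduled 23%. quota on 6.2 open → in-quota 15%; Arlenia agreement on 6.1.1: 6.2.1.2 not covered; Arlenia agreement on 6.2.2: 6.2.1.2 not covered. → 15%.
Sum: 29% + 35% + 15% + 15% + 15% = 109%.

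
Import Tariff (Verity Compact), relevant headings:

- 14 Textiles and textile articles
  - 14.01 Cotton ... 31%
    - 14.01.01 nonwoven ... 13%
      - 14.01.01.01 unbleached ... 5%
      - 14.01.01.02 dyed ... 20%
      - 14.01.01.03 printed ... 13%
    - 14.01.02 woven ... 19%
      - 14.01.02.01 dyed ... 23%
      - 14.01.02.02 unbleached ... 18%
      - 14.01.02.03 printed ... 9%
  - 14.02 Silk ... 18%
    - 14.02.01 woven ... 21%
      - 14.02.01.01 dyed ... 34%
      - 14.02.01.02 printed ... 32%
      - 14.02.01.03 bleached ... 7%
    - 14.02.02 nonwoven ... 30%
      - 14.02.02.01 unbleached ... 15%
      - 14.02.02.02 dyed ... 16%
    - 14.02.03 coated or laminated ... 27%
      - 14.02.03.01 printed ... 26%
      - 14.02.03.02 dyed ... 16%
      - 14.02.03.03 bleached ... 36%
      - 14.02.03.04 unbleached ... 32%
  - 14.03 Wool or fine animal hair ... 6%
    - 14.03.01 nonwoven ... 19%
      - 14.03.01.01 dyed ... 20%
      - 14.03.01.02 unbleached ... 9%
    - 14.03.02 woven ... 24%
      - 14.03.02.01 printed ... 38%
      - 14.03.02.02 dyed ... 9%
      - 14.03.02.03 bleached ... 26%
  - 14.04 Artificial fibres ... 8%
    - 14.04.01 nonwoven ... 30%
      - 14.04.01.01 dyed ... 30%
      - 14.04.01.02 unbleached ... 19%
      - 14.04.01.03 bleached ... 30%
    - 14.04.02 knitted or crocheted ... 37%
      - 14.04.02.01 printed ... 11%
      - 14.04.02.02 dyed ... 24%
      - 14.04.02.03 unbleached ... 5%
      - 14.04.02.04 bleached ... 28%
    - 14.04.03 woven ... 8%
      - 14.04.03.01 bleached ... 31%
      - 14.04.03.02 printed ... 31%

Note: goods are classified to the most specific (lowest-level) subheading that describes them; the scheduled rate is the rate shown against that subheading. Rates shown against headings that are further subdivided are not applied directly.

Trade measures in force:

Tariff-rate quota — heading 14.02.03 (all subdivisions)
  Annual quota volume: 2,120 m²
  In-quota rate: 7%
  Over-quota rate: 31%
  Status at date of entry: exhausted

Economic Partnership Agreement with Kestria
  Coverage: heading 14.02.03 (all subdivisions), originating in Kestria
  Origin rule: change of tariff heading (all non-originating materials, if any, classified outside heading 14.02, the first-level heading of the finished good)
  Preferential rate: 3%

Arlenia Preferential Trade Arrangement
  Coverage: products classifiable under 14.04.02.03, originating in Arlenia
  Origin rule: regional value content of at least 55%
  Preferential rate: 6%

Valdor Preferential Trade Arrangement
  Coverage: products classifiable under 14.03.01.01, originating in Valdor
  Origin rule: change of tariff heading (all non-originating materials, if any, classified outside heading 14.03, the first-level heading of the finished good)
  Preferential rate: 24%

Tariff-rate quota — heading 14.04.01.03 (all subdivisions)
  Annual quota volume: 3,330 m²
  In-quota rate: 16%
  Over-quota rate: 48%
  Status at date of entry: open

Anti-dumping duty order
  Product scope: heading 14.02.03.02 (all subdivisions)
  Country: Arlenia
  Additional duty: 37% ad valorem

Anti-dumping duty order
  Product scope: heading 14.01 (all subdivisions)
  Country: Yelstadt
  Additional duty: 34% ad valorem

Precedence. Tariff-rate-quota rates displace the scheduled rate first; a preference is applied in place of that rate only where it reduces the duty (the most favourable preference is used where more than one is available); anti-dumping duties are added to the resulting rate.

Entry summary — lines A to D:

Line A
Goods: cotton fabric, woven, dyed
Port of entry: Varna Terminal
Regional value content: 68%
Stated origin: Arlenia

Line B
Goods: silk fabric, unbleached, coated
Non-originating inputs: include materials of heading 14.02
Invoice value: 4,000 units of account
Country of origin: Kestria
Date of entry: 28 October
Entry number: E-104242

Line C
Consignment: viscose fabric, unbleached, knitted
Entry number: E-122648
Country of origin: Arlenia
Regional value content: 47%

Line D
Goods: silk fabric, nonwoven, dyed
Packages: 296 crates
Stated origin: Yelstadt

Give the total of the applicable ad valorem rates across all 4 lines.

Line A: cotton → 14.01; woven → 14.01.02; dyed → 14.01.02.01. Scheduled 23%. Arlenia agreement on 14.04.02.03: 14.01.02.01 not covered. → 23%.
Line B: silk → 14.02; coated → 14.02.03; unbleached → 14.02.03.04. Scheduled 32%. quota on 14.02.03 exhausted → over-quota 31%; Kestria agreement on 14.02.03: CTH not met. → 31%.
Line C: viscose → 14.04; knitted → 14.04.02; unbleached → 14.04.02.03. Scheduled 5%. Arlenia agreement on 14.04.02.03: RVC < 55%. → 5%.
Line D: silk → 14.02; nonwoven → 14.02.02; dyed → 14.02.02.02. Scheduled 16%. No special measure applies. → 16%.
Sum: 23% + 31% + 5% + 16% = 75%.

75%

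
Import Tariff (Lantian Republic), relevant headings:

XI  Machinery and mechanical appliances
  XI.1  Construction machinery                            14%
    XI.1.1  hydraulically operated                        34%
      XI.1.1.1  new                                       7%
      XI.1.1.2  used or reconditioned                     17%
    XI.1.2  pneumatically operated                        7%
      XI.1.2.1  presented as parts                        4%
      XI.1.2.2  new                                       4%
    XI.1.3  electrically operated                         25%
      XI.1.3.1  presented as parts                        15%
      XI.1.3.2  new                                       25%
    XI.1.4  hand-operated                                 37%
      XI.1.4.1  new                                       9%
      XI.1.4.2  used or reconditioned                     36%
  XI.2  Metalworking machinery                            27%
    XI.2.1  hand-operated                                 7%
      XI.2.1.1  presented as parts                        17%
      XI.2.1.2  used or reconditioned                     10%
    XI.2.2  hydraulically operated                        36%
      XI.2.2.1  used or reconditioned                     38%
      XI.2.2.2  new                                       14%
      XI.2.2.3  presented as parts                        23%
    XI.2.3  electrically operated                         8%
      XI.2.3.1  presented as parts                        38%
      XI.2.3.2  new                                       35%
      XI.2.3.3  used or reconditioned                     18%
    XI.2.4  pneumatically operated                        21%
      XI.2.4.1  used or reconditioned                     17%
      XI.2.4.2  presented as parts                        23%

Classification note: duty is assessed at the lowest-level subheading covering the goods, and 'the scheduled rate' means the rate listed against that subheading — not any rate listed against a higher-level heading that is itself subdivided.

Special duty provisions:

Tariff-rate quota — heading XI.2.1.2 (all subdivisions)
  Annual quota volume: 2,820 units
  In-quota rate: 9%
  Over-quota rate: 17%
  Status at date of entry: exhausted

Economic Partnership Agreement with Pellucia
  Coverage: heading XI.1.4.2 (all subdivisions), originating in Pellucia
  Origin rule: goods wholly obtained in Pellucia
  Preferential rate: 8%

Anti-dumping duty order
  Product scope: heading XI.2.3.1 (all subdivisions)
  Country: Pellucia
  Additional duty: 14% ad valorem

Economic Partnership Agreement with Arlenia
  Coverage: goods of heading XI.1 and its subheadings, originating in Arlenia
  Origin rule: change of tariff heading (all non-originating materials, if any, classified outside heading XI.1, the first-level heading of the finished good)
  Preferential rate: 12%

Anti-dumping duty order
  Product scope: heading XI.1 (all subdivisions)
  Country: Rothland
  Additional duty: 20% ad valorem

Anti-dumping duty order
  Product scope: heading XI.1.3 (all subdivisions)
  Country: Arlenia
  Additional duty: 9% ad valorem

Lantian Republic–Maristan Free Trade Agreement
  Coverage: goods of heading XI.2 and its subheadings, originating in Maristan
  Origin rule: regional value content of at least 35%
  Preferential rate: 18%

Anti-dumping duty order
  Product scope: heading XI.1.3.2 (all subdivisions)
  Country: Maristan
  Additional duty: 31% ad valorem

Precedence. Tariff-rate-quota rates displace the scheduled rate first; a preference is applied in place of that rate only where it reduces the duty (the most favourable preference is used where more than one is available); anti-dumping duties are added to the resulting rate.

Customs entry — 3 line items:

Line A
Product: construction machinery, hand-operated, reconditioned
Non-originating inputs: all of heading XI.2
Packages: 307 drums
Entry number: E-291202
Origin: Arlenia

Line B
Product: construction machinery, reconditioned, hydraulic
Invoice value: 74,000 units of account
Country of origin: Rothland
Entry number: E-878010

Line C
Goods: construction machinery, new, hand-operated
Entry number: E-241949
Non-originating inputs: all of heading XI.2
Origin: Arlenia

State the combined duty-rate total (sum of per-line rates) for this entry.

58%

Line A: construction → XI.1; hand-operated → XI.1.4; reconditioned → XI.1.4.2. Scheduled 36%. Arlenia agreement on XI.1: CTH met → 12% available; preferential 12%. → 12%.
Line B: construction → XI.1; hydraulic → XI.1.1; reconditioned → XI.1.1.2. Scheduled 17%. anti-dumping (Rothland, XI.1): +20%; total 17% + 20% = 37%. → 37%.
Line C: construction → XI.1; hand-operated → XI.1.4; new → XI.1.4.1. Scheduled 9%. Arlenia agreement on XI.1: CTH met → 12% available; preference 12% not lower than 9% → no reduction. → 9%.
Sum: 12% + 37% + 9% = 58%.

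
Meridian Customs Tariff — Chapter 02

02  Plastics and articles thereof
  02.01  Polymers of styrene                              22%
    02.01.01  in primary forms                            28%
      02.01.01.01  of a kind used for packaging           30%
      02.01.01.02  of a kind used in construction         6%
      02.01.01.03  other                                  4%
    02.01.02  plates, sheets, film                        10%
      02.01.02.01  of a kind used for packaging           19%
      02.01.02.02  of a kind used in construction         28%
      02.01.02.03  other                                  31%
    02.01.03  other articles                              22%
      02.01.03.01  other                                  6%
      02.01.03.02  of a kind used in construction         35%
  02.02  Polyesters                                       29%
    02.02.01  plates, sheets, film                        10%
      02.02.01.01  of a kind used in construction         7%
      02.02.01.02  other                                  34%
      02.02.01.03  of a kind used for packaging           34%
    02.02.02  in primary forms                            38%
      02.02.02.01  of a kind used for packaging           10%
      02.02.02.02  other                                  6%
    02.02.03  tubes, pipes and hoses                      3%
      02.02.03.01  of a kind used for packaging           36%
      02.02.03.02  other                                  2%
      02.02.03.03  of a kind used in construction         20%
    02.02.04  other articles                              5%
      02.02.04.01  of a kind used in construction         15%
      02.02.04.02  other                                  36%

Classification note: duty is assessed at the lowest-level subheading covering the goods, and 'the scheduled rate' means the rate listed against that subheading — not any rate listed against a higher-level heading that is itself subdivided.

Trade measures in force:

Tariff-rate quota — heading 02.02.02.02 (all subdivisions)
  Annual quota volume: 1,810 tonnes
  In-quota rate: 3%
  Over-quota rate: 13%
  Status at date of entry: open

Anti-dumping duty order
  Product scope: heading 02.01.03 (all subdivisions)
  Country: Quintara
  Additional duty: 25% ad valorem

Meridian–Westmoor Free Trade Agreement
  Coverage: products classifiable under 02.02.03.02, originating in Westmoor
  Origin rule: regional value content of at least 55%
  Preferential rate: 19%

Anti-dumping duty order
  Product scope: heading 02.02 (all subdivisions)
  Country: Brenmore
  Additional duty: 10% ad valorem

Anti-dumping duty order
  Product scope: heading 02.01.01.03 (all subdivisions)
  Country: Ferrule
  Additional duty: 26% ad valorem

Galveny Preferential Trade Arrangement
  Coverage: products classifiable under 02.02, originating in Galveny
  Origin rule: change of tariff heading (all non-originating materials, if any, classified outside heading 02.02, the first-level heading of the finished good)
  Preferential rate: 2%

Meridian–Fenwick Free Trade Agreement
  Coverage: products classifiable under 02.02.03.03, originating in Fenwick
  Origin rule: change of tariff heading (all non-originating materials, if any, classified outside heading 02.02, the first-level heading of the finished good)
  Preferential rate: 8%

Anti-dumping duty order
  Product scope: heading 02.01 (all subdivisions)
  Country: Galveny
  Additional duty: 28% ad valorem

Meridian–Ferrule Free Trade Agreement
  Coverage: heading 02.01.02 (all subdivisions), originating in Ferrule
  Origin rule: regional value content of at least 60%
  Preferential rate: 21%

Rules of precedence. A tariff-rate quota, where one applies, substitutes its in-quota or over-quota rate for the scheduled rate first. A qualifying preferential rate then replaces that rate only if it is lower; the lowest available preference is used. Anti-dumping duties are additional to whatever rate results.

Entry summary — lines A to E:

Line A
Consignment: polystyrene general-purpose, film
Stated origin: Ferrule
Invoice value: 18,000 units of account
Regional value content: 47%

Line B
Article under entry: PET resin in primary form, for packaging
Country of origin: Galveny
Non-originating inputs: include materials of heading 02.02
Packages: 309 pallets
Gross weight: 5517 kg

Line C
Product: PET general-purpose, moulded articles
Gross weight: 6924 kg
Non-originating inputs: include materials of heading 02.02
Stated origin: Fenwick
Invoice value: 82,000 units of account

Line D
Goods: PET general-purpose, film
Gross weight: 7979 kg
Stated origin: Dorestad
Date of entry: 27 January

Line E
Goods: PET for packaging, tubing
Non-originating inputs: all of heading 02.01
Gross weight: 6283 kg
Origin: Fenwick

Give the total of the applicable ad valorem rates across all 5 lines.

147%

Line A: polystyrene → 02.01; film → 02.01.02; general-purpose → 02.01.02.03. Scheduled 31%. Ferrule agreement on 02.01.02: RVC < 60%. → 31%.
Line B: PET → 02.02; resin in primary form → 02.02.02; for packaging → 02.02.02.01. Scheduled 10%. Galveny agreement on 02.02: CTH not met. → 10%.
Line C: PET → 02.02; moulded articles → 02.02.04; general-purpose → 02.02.04.02. Scheduled 36%. Fenwick agreement on 02.02.03.03: 02.02.04.02 not covered. → 36%.
Line D: PET → 02.02; film → 02.02.01; general-purpose → 02.02.01.02. Scheduled 34%. No special measure applies. → 34%.
Line E: PET → 02.02; tubing → 02.02.03; for packaging → 02.02.03.01. Scheduled 36%. Fenwick agreement on 02.02.03.03: 02.02.03.01 not covered. → 36%.
Sum: 31% + 10% + 36% + 34% + 36% = 147%.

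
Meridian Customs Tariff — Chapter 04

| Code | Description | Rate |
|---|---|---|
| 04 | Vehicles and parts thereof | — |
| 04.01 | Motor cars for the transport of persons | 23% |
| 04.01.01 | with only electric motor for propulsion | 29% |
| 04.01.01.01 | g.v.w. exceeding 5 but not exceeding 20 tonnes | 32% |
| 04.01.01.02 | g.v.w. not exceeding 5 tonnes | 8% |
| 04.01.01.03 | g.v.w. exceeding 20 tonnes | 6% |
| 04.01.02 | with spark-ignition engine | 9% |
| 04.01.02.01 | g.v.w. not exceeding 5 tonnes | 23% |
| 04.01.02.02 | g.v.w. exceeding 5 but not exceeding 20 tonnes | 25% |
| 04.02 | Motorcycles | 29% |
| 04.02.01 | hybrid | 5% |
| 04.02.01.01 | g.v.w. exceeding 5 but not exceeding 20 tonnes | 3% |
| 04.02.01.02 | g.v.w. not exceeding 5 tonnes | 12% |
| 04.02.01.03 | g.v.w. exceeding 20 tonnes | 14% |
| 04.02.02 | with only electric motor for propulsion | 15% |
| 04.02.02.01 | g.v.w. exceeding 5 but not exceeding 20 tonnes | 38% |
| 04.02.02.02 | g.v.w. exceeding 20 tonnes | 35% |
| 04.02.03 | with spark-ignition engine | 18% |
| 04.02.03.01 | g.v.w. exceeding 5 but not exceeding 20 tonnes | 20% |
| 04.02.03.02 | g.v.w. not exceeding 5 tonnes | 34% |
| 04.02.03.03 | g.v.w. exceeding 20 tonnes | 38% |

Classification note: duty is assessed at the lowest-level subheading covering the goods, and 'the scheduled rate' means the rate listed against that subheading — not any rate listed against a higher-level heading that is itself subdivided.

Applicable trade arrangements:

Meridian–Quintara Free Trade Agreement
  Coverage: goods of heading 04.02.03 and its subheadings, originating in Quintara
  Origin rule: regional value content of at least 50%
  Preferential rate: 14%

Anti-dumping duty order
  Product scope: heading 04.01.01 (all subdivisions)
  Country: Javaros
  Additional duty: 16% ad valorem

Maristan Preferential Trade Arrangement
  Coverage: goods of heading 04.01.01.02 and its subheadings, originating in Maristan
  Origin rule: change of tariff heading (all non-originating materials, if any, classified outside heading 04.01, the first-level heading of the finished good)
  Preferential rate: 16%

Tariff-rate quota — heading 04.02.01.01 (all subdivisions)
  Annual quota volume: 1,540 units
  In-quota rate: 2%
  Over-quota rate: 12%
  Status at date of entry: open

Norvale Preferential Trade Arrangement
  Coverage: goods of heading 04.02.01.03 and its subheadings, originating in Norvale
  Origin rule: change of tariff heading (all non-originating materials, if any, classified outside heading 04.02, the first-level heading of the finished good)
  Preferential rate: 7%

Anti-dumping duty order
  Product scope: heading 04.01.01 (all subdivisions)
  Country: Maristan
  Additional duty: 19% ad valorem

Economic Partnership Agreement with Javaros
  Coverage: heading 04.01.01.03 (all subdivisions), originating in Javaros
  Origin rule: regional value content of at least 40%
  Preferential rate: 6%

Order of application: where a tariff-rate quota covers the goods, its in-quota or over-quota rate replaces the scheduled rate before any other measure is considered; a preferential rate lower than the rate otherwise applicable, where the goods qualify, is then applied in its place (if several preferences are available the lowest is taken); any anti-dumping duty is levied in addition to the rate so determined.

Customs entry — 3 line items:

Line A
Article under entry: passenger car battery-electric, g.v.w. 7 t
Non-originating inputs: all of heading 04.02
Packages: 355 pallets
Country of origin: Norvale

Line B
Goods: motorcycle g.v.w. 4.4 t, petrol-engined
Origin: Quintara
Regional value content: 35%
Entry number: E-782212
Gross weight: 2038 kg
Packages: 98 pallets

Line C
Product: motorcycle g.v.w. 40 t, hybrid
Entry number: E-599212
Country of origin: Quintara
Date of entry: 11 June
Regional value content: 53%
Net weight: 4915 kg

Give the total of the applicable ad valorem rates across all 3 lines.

Line A: passenger car → 04.01; battery-electric → 04.01.01; g.v.w. 7 t → 04.01.01.01. Scheduled 32%. Norvale agreement on 04.02.01.03: 04.01.01.01 not covered. → 32%.
Line B: motorcycle → 04.02; petrol-engined → 04.02.03; g.v.w. 4.4 t → 04.02.03.02. Scheduled 34%. Quintara agreement on 04.02.03: RVC < 50%. → 34%.
Line C: motorcycle → 04.02; hybrid → 04.02.01; g.v.w. 40 t → 04.02.01.03. Scheduled 14%. Quintara agreement on 04.02.03: 04.02.01.03 not covered. → 14%.
Sum: 32% + 34% + 14% = 80%.

80%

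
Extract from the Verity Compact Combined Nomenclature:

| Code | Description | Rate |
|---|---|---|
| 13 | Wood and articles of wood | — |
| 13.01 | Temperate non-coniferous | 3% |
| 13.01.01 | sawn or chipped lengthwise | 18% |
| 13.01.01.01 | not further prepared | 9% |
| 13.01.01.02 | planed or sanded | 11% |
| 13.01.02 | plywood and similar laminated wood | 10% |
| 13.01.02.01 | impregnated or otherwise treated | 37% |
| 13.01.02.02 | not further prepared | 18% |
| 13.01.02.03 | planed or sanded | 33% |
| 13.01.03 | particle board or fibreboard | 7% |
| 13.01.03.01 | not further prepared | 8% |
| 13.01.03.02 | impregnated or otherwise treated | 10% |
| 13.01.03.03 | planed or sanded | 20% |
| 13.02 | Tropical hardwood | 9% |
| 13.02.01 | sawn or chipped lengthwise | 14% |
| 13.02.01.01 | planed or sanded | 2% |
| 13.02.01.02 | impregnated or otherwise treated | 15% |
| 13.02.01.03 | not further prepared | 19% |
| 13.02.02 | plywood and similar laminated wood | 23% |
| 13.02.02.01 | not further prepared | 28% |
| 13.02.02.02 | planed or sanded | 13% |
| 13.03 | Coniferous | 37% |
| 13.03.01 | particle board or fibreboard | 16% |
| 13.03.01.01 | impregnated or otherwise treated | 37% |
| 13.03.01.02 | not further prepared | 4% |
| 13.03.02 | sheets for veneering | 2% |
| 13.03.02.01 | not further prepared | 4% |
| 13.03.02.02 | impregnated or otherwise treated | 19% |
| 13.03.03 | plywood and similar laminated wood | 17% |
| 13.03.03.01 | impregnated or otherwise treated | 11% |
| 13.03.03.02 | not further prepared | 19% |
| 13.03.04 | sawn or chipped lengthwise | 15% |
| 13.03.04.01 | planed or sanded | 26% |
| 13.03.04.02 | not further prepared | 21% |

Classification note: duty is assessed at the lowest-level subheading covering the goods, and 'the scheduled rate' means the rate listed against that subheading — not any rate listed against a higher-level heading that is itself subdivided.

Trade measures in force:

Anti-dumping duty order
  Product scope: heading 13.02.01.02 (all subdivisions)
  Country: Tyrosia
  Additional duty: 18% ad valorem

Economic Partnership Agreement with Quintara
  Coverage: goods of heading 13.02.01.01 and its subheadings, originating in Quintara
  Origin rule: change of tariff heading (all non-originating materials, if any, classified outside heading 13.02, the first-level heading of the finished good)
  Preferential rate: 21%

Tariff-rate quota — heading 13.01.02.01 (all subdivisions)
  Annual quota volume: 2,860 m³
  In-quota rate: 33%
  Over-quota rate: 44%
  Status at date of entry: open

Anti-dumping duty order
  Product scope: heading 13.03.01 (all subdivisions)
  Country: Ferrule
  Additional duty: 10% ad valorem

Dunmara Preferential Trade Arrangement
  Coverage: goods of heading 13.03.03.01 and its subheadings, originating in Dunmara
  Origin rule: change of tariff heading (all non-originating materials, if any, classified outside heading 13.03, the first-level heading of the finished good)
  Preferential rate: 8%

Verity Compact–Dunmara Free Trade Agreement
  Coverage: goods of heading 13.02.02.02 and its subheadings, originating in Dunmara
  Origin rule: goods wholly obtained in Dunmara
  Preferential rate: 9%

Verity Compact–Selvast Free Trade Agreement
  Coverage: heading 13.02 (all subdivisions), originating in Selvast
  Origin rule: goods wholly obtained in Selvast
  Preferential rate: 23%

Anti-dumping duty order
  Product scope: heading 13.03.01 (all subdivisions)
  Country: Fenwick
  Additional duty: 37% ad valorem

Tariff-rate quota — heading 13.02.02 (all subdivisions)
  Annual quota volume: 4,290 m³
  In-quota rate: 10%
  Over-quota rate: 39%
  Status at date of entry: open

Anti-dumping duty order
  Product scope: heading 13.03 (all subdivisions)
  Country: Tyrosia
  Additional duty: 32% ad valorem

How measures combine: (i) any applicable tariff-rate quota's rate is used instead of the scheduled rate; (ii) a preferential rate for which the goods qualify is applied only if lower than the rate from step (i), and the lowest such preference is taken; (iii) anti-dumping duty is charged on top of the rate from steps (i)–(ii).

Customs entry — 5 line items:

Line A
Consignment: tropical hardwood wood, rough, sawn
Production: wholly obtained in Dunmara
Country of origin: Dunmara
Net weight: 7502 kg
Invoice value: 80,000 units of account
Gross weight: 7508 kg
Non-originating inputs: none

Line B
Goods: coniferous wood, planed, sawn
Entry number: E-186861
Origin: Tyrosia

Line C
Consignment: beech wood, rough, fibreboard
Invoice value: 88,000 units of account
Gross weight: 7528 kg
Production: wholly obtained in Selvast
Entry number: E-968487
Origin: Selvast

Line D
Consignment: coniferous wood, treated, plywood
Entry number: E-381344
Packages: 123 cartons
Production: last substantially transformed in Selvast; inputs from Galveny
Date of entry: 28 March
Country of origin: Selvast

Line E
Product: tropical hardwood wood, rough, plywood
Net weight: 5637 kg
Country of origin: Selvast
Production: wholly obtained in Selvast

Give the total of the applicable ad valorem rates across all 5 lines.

106%

Line A: tropical hardwood → 13.02; sawn → 13.02.01; rough → 13.02.01.03. Scheduled 19%. Dunmara agreement on 13.03.03.01: 13.02.01.03 not covered; Dunmara agreement on 13.02.02.02: 13.02.01.03 not covered. → 19%.
Line B: coniferous → 13.03; sawn → 13.03.04; planed → 13.03.04.01. Scheduled 26%. anti-dumping (Tyrosia, 13.03): +32%; total 26% + 32% = 58%. → 58%.
Line C: beech → 13.01; fibreboard → 13.01.03; rough → 13.01.03.01. Scheduled 8%. Selvast agreement on 13.02: 13.01.03.01 not covered. → 8%.
Line D: coniferous → 13.03; plywood → 13.03.03; treated → 13.03.03.01. Scheduled 11%. Selvast agreement on 13.02: 13.03.03.01 not covered. → 11%.
Line E: tropical hardwood → 13.02; plywood → 13.02.02; rough → 13.02.02.01. Scheduled 28%. quota on 13.02.02 open → in-quota 10%; Selvast agreement on 13.02: wholly obtained → 23% available; preference 23% not lower than 10% → no reduction. → 10%.
Sum: 19% + 58% + 8% + 11% + 10% = 106%.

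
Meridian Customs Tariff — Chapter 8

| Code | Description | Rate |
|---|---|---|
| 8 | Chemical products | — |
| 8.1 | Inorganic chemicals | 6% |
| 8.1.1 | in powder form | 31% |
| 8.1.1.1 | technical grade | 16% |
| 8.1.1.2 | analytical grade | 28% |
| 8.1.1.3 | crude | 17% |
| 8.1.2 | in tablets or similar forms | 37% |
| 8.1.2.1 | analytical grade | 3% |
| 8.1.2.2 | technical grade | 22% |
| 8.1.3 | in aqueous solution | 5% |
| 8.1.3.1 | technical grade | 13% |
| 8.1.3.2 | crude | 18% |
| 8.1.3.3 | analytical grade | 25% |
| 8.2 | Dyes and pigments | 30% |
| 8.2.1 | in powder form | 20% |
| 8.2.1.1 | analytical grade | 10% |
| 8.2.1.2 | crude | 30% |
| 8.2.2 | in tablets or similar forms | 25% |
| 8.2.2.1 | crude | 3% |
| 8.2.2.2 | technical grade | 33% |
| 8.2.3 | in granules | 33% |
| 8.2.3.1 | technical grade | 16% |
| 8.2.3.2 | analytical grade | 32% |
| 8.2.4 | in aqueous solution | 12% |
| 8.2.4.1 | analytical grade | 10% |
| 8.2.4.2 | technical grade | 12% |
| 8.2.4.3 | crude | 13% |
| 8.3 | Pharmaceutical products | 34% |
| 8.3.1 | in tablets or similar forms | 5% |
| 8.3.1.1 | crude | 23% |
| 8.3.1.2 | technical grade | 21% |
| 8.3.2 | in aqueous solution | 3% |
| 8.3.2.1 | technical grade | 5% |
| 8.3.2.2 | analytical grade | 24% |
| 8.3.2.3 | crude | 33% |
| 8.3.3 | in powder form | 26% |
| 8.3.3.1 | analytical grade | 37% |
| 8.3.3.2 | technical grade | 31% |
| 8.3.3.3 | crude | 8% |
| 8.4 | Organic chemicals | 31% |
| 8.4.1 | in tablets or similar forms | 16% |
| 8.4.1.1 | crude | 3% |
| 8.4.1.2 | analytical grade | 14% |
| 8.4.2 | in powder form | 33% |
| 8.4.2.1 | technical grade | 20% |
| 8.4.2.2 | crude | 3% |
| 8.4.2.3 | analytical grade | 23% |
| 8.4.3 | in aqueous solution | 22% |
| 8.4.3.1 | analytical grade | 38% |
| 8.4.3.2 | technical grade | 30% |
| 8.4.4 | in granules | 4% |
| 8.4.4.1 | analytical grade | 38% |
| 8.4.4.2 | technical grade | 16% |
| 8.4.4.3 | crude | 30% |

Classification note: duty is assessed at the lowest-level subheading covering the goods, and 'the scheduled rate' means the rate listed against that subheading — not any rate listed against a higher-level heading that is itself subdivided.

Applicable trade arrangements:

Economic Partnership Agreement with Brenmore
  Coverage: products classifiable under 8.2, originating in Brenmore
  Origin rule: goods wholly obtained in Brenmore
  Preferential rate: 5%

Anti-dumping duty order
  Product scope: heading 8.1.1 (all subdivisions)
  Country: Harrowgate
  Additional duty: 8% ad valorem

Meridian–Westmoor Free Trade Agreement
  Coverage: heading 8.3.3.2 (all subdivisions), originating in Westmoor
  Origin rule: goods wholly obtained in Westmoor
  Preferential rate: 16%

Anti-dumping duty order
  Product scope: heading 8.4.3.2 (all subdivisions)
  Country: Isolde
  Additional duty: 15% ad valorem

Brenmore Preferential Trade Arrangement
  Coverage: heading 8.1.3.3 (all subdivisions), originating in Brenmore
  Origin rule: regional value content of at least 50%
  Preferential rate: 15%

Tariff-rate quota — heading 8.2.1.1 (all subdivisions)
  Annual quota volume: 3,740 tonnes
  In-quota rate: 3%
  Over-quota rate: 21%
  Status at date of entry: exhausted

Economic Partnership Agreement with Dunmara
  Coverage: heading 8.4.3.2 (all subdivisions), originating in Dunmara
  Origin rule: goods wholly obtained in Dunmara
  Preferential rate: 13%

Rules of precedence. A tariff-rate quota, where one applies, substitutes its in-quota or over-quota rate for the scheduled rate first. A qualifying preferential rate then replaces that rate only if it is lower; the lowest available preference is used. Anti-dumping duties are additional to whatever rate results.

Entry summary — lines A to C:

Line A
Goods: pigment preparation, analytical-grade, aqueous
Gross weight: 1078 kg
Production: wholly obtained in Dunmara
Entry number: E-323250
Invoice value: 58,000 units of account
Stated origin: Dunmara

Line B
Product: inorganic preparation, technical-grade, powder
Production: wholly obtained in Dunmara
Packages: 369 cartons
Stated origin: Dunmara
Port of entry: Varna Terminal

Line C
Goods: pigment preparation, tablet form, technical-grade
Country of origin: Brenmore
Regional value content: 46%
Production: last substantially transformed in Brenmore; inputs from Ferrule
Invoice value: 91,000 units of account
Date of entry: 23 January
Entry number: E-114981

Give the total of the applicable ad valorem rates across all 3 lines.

59%

Line A: pigment → 8.2; aqueous → 8.2.4; analytical-grade → 8.2.4.1. Scheduled 10%. Dunmara agreement on 8.4.3.2: 8.2.4.1 not covered. → 10%.
Line B: inorganic → 8.1; powder → 8.1.1; technical-grade → 8.1.1.1. Scheduled 16%. Dunmara agreement on 8.4.3.2: 8.1.1.1 not covered. → 16%.
Line C: pigment → 8.2; tablet form → 8.2.2; technical-grade → 8.2.2.2. Scheduled 33%. Brenmore agreement on 8.2: not wholly obtained; Brenmore agreement on 8.1.3.3: 8.2.2.2 not covered. → 33%.
Sum: 10% + 16% + 33% = 59%.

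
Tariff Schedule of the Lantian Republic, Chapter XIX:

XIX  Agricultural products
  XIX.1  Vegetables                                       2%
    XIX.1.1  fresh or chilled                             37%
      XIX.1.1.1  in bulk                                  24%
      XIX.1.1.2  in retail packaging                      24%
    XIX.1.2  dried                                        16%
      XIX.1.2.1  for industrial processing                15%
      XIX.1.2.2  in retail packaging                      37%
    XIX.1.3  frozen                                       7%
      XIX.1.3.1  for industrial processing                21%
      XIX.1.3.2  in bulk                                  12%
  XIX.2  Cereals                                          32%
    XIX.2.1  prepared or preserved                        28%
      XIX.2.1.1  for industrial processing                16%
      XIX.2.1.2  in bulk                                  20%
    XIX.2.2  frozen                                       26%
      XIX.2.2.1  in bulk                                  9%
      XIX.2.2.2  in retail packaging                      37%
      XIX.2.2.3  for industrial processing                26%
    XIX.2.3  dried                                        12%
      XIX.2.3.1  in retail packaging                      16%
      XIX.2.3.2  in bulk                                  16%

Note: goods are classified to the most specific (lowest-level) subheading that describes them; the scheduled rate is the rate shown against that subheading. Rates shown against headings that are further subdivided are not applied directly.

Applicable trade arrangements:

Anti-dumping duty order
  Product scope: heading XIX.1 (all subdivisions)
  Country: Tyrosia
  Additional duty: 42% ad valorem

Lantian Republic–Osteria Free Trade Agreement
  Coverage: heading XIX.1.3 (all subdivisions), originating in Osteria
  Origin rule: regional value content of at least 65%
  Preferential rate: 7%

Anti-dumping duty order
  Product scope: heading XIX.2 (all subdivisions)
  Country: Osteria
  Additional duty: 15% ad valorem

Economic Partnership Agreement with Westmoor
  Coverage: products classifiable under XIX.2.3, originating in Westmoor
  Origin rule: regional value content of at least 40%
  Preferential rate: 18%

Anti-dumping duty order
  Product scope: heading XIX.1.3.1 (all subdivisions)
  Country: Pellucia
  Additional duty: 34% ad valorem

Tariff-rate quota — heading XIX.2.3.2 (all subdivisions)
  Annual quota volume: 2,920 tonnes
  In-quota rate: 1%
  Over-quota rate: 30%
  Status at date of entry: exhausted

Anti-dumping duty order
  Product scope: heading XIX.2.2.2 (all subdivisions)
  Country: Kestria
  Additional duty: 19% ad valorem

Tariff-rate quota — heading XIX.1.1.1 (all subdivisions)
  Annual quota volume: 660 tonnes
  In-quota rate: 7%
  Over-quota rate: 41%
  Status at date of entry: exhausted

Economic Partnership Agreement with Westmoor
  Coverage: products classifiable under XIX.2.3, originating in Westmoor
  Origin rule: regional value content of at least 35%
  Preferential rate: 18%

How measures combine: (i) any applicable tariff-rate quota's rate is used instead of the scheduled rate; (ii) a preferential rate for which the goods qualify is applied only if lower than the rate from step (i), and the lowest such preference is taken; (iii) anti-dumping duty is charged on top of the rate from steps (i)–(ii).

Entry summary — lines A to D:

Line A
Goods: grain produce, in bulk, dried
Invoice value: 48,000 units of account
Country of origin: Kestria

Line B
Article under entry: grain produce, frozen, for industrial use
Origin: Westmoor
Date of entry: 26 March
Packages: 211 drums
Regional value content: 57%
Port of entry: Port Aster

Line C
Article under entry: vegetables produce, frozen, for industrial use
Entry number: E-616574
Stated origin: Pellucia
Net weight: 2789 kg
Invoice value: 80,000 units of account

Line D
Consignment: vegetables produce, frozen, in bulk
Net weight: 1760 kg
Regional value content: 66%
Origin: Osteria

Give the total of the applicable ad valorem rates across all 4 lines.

Line A: grain → XIX.2; dried → XIX.2.3; in bulk → XIX.2.3.2. Scheduled 16%. quota on XIX.2.3.2 exhausted → over-quota 30%. → 30%.
Line B: grain → XIX.2; frozen → XIX.2.2; for industrial use → XIX.2.2.3. Scheduled 26%. Westmoor agreement on XIX.2.3: XIX.2.2.3 not covered; Westmoor agreement on XIX.2.3: XIX.2.2.3 not covered. → 26%.
Line C: vegetables → XIX.1; frozen → XIX.1.3; for industrial use → XIX.1.3.1. Scheduled 21%. anti-dumping (Pellucia, XIX.1.3.1): +34%; total 21% + 34% = 55%. → 55%.
Line D: vegetables → XIX.1; frozen → XIX.1.3; in bulk → XIX.1.3.2. Scheduled 12%. Osteria agreement on XIX.1.3: RVC ≥ 65% → 7% available; preferential 7%. → 7%.
Sum: 30% + 26% + 55% + 7% = 118%.

118%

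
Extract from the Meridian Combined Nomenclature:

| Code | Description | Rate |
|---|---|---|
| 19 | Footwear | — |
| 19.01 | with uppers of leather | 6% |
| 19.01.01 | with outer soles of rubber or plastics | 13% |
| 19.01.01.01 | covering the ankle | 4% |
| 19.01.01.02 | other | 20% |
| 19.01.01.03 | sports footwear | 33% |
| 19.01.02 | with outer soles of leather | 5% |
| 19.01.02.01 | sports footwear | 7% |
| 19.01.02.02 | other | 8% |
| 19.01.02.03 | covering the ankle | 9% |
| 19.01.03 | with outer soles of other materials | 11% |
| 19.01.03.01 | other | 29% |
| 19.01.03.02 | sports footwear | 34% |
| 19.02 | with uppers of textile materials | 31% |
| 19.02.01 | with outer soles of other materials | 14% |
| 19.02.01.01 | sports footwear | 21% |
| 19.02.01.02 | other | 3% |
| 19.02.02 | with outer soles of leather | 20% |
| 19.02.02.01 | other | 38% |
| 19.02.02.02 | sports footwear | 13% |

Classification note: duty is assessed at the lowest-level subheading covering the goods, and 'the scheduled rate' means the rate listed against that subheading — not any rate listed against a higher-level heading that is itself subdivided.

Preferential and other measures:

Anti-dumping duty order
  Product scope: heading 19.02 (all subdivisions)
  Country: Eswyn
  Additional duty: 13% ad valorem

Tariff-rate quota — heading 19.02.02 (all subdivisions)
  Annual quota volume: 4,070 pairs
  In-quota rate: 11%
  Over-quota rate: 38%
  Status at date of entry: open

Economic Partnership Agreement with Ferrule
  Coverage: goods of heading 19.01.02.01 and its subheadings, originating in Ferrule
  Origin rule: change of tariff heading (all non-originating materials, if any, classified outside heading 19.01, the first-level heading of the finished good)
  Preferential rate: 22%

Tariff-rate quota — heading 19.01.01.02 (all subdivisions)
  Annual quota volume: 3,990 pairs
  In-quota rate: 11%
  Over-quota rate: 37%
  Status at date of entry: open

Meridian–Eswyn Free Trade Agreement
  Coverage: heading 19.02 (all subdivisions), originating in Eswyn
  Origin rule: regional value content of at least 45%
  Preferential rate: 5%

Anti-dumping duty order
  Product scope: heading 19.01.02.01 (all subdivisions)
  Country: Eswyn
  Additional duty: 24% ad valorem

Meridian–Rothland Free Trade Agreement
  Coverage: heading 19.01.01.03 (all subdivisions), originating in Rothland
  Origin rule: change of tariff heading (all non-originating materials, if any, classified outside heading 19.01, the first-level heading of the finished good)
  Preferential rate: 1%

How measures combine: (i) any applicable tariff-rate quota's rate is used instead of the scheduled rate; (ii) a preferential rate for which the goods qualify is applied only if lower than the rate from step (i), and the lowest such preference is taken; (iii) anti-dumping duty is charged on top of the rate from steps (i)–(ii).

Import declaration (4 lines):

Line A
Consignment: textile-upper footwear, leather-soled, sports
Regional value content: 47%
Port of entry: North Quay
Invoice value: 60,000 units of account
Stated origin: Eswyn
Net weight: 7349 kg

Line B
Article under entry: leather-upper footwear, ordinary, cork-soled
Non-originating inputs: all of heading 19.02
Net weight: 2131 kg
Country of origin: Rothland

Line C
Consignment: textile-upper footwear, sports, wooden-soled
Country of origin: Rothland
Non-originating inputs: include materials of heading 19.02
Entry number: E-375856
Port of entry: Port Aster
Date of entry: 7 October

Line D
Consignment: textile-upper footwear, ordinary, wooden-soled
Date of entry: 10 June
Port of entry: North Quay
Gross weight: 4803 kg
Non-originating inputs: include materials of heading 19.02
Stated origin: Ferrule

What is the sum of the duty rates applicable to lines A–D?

Line A: textile-upper → 19.02; leather-soled → 19.02.02; sports → 19.02.02.02. Scheduled 13%. quota on 19.02.02 open → in-quota 11%; Eswyn agreement on 19.02: RVC ≥ 45% → 5% available; preferential 5%; anti-dumping (Eswyn, 19.02): +13%; total 5% + 13% = 18%. → 18%.
Line B: leather-upper → 19.01; cork-soled → 19.01.03; ordinary → 19.01.03.01. Scheduled 29%. Rothland agreement on 19.01.01.03: 19.01.03.01 not covered. → 29%.
Line C: textile-upper → 19.02; wooden-soled → 19.02.01; sports → 19.02.01.01. Scheduled 21%. Rothland agreement on 19.01.01.03: 19.02.01.01 not covered. → 21%.
Line D: textile-upper → 19.02; wooden-soled → 19.02.01; ordinary → 19.02.01.02. Scheduled 3%. Ferrule agreement on 19.01.02.01: 19.02.01.02 not covered. → 3%.
Sum: 18% + 29% + 21% + 3% = 71%.

71%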